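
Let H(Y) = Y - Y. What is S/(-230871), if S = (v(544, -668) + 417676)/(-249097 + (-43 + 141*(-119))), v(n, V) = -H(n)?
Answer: 417676/61392985449 ≈ 6.8033e-6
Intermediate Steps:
H(Y) = 0
v(n, V) = 0 (v(n, V) = -1*0 = 0)
S = -417676/265919 (S = (0 + 417676)/(-249097 + (-43 + 141*(-119))) = 417676/(-249097 + (-43 - 16779)) = 417676/(-249097 - 16822) = 417676/(-265919) = 417676*(-1/265919) = -417676/265919 ≈ -1.5707)
S/(-230871) = -417676/265919/(-230871) = -417676/265919*(-1/230871) = 417676/61392985449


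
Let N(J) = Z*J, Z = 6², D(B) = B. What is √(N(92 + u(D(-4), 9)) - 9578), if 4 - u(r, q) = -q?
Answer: I*√5798 ≈ 76.145*I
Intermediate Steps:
Z = 36
u(r, q) = 4 + q (u(r, q) = 4 - (-1)*q = 4 + q)
N(J) = 36*J
√(N(92 + u(D(-4), 9)) - 9578) = √(36*(92 + (4 + 9)) - 9578) = √(36*(92 + 13) - 9578) = √(36*105 - 9578) = √(3780 - 9578) = √(-5798) = I*√5798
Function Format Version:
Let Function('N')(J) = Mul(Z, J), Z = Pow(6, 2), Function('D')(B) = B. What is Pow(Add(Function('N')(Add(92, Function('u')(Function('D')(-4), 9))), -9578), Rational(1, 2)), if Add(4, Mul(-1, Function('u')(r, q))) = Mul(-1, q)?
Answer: Mul(I, Pow(5798, Rational(1, 2))) ≈ Mul(76.145, I)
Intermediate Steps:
Z = 36
Function('u')(r, q) = Add(4, q) (Function('u')(r, q) = Add(4, Mul(-1, Mul(-1, q))) = Add(4, q))
Function('N')(J) = Mul(36, J)
Pow(Add(Function('N')(Add(92, Function('u')(Function('D')(-4), 9))), -9578), Rational(1, 2)) = Pow(Add(Mul(36, Add(92, Add(4, 9))), -9578), Rational(1, 2)) = Pow(Add(Mul(36, Add(92, 13)), -9578), Rational(1, 2)) = Pow(Add(Mul(36, 105), -9578), Rational(1, 2)) = Pow(Add(3780, -9578), Rational(1, 2)) = Pow(-5798, Rational(1, 2)) = Mul(I, Pow(5798, Rational(1, 2)))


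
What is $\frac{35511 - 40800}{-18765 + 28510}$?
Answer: $- \frac{5289}{9745} \approx -0.54274$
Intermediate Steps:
$\frac{35511 - 40800}{-18765 + 28510} = - \frac{5289}{9745}$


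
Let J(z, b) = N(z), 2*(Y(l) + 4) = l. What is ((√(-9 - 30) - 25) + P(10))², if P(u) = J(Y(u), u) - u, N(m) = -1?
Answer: (36 - I*√39)² ≈ 1257.0 - 449.64*I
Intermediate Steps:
Y(l) = -4 + l/2
J(z, b) = -1
P(u) = -1 - u
((√(-9 - 30) - 25) + P(10))² = ((√(-9 - 30) - 25) + (-1 - 1*10))² = ((√(-39) - 25) + (-1 - 10))² = ((I*√39 - 25) - 11)² = ((-25 + I*√39) - 11)² = (-36 + I*√39)²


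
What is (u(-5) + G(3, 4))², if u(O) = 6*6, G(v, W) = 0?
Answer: 1296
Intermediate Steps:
u(O) = 36
(u(-5) + G(3, 4))² = (36 + 0)² = 36² = 1296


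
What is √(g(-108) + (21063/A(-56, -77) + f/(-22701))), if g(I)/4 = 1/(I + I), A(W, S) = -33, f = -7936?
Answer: I*√1432052075383314/1498266 ≈ 25.258*I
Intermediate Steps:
g(I) = 2/I (g(I) = 4/(I + I) = 4/((2*I)) = 4*(1/(2*I)) = 2/I)
√(g(-108) + (21063/A(-56, -77) + f/(-22701))) = √(2/(-108) + (21063/(-33) - 7936/(-22701))) = √(2*(-1/108) + (21063*(-1/33) - 7936*(-1/22701))) = √(-1/54 + (-7021/11 + 7936/22701)) = √(-1/54 - 159296425/249711) = √(-2867418887/4494798) = I*√1432052075383314/1498266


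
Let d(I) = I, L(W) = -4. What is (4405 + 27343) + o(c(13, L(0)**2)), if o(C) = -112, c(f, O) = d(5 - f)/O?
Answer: 31636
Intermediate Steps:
c(f, O) = (5 - f)/O
(4405 + 27343) + o(c(13, L(0)**2)) = (4405 + 27343) - 112 = 31748 - 112 = 31636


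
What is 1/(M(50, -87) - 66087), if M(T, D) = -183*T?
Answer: -1/75237 ≈ -1.3291e-5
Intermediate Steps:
1/(M(50, -87) - 66087) = 1/(-183*50 - 66087) = 1/(-9150 - 66087) = 1/(-75237) = -1/75237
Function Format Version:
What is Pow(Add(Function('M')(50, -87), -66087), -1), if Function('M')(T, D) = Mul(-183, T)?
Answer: Rational(-1, 75237) ≈ -1.3291e-5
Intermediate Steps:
Pow(Add(Function('M')(50, -87), -66087), -1) = Pow(Add(Mul(-183, 50), -66087), -1) = Pow(Add(-9150, -66087), -1) = Pow(-75237, -1) = Rational(-1, 75237)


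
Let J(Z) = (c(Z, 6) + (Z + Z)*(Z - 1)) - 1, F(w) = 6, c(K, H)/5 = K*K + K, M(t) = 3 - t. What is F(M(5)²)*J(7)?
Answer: 2178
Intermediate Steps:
c(K, H) = 5*K + 5*K² (c(K, H) = 5*(K*K + K) = 5*(K² + K) = 5*(K + K²) = 5*K + 5*K²)
J(Z) = -1 + 2*Z*(-1 + Z) + 5*Z*(1 + Z) (J(Z) = (5*Z*(1 + Z) + (Z + Z)*(Z - 1)) - 1 = (5*Z*(1 + Z) + (2*Z)*(-1 + Z)) - 1 = (5*Z*(1 + Z) + 2*Z*(-1 + Z)) - 1 = (2*Z*(-1 + Z) + 5*Z*(1 + Z)) - 1 = -1 + 2*Z*(-1 + Z) + 5*Z*(1 + Z))
F(M(5)²)*J(7) = 6*(-1 + 3*7 + 7*7²) = 6*(-1 + 21 + 7*49) = 6*(-1 + 21 + 343) = 6*363 = 2178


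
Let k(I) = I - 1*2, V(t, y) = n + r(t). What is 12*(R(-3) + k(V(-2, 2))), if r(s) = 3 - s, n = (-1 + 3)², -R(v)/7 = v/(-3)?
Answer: 0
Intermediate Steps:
R(v) = 7*v/3 (R(v) = -7*v/(-3) = -7*v*(-1)/3 = -(-7)*v/3 = 7*v/3)
n = 4 (n = 2² = 4)
V(t, y) = 7 - t (V(t, y) = 4 + (3 - t) = 7 - t)
k(I) = -2 + I (k(I) = I - 2 = -2 + I)
12*(R(-3) + k(V(-2, 2))) = 12*((7/3)*(-3) + (-2 + (7 - 1*(-2)))) = 12*(-7 + (-2 + (7 + 2))) = 12*(-7 + (-2 + 9)) = 12*(-7 + 7) = 12*0 = 0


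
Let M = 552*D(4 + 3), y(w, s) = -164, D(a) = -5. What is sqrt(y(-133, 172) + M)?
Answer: 2*I*sqrt(731) ≈ 54.074*I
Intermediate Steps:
M = -2760 (M = 552*(-5) = -2760)
sqrt(y(-133, 172) + M) = sqrt(-164 - 2760) = sqrt(-2924) = 2*I*sqrt(731)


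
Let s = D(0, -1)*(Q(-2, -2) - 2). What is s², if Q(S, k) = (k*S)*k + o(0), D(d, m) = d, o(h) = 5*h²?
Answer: 0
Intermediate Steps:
Q(S, k) = S*k² (Q(S, k) = (k*S)*k + 5*0² = (S*k)*k + 5*0 = S*k² + 0 = S*k²)
s = 0 (s = 0*(-2*(-2)² - 2) = 0*(-2*4 - 2) = 0*(-8 - 2) = 0*(-10) = 0)
s² = 0² = 0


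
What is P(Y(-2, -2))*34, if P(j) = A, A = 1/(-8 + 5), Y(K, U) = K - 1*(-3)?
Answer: -34/3 ≈ -11.333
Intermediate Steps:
Y(K, U) = 3 + K (Y(K, U) = K + 3 = 3 + K)
A = -⅓ (A = 1/(-3) = -⅓ ≈ -0.33333)
P(j) = -⅓
P(Y(-2, -2))*34 = -⅓*34 = -34/3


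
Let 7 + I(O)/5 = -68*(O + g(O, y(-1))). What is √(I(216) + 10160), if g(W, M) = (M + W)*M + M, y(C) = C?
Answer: 45*√5 ≈ 100.62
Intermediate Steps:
g(W, M) = M + M*(M + W) (g(W, M) = M*(M + W) + M = M + M*(M + W))
I(O) = -35 (I(O) = -35 + 5*(-68*(O - (1 - 1 + O))) = -35 + 5*(-68*(O - O)) = -35 + 5*(-68*0) = -35 + 5*0 = -35 + 0 = -35)
√(I(216) + 10160) = √(-35 + 10160) = √10125 = 45*√5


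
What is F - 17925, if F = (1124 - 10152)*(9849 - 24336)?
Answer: 130770711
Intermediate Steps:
F = 130788636 (F = -9028*(-14487) = 130788636)
F - 17925 = 130788636 - 17925 = 130770711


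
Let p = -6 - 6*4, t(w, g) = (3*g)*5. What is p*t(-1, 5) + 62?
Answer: -2188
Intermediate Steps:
t(w, g) = 15*g
p = -30 (p = -6 - 24 = -30)
p*t(-1, 5) + 62 = -450*5 + 62 = -30*75 + 62 = -2250 + 62 = -2188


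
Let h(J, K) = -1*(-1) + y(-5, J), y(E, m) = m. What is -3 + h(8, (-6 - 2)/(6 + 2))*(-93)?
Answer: -840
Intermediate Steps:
h(J, K) = 1 + J (h(J, K) = -1*(-1) + J = 1 + J)
-3 + h(8, (-6 - 2)/(6 + 2))*(-93) = -3 + (1 + 8)*(-93) = -3 + 9*(-93) = -3 - 837 = -840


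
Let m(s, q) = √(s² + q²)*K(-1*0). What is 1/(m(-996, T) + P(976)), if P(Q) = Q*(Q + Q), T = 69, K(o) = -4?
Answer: 119072/226849262167 + 3*√110753/907397048668 ≈ 5.2600e-7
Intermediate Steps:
P(Q) = 2*Q² (P(Q) = Q*(2*Q) = 2*Q²)
m(s, q) = -4*√(q² + s²) (m(s, q) = √(s² + q²)*(-4) = √(q² + s²)*(-4) = -4*√(q² + s²))
1/(m(-996, T) + P(976)) = 1/(-4*√(69² + (-996)²) + 2*976²) = 1/(-4*√(4761 + 992016) + 2*952576) = 1/(-12*√110753 + 1905152) = 1/(1905152 - 12*√110753)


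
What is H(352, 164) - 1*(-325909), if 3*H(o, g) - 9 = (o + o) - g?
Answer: 326092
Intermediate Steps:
H(o, g) = 3 - g/3 + 2*o/3 (H(o, g) = 3 + ((o + o) - g)/3 = 3 + (2*o - g)/3 = 3 + (-g + 2*o)/3 = 3 + (-g/3 + 2*o/3) = 3 - g/3 + 2*o/3)
H(352, 164) - 1*(-325909) = (3 - ⅓*164 + (⅔)*352) - 1*(-325909) = (3 - 164/3 + 704/3) + 325909 = 183 + 325909 = 326092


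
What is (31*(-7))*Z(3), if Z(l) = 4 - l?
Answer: -217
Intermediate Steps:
(31*(-7))*Z(3) = (31*(-7))*(4 - 1*3) = -217*(4 - 3) = -217*1 = -217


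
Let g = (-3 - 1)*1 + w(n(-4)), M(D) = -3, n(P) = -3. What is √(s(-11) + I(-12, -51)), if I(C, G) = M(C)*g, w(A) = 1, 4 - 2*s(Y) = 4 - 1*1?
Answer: √38/2 ≈ 3.0822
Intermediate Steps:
s(Y) = ½ (s(Y) = 2 - (4 - 1*1)/2 = 2 - (4 - 1)/2 = 2 - ½*3 = 2 - 3/2 = ½)
g = -3 (g = (-3 - 1)*1 + 1 = -4*1 + 1 = -4 + 1 = -3)
I(C, G) = 9 (I(C, G) = -3*(-3) = 9)
√(s(-11) + I(-12, -51)) = √(½ + 9) = √(19/2) = √38/2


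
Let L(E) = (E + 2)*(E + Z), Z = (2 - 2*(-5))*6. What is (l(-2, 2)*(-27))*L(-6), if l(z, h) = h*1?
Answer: 14256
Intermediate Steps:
l(z, h) = h
Z = 72 (Z = (2 + 10)*6 = 12*6 = 72)
L(E) = (2 + E)*(72 + E) (L(E) = (E + 2)*(E + 72) = (2 + E)*(72 + E))
(l(-2, 2)*(-27))*L(-6) = (2*(-27))*(144 + (-6)² + 74*(-6)) = -54*(144 + 36 - 444) = -54*(-264) = 14256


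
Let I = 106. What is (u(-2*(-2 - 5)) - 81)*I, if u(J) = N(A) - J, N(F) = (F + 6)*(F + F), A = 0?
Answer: -10070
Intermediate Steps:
N(F) = 2*F*(6 + F) (N(F) = (6 + F)*(2*F) = 2*F*(6 + F))
u(J) = -J (u(J) = 2*0*(6 + 0) - J = 2*0*6 - J = 0 - J = -J)
(u(-2*(-2 - 5)) - 81)*I = (-(-2)*(-2 - 5) - 81)*106 = (-(-2)*(-7) - 81)*106 = (-1*14 - 81)*106 = (-14 - 81)*106 = -95*106 = -10070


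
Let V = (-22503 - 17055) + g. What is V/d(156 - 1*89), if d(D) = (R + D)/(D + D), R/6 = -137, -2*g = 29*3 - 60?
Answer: 5302581/755 ≈ 7023.3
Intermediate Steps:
g = -27/2 (g = -(29*3 - 60)/2 = -(87 - 60)/2 = -½*27 = -27/2 ≈ -13.500)
R = -822 (R = 6*(-137) = -822)
d(D) = (-822 + D)/(2*D) (d(D) = (-822 + D)/(D + D) = (-822 + D)/((2*D)) = (-822 + D)*(1/(2*D)) = (-822 + D)/(2*D))
V = -79143/2 (V = (-22503 - 17055) - 27/2 = -39558 - 27/2 = -79143/2 ≈ -39572.)
V/d(156 - 1*89) = -79143*2*(156 - 1*89)/(-822 + (156 - 1*89))/2 = -79143*2*(156 - 89)/(-822 + (156 - 89))/2 = -79143*134/(-822 + 67)/2 = -79143/(2*((½)*(1/67)*(-755))) = -79143/(2*(-755/134)) = -79143/2*(-134/755) = 5302581/755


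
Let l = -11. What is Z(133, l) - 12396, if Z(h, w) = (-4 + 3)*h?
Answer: -12529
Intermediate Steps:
Z(h, w) = -h
Z(133, l) - 12396 = -1*133 - 12396 = -133 - 12396 = -12529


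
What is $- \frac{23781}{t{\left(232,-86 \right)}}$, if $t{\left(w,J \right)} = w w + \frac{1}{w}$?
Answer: $- \frac{5517192}{12487169} \approx -0.44183$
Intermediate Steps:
$t{\left(w,J \right)} = \frac{1}{w} + w^{2}$ ($t{\left(w,J \right)} = w^{2} + \frac{1}{w} = \frac{1}{w} + w^{2}$)
$- \frac{23781}{t{\left(232,-86 \right)}} = - \frac{23781}{\frac{1}{232} \left(1 + 232^{3}\right)} = - \frac{23781}{\frac{1}{232} \left(1 + 12487168\right)} = - \frac{23781}{\frac{1}{232} \cdot 12487169} = - \frac{23781}{\frac{12487169}{232}} = \left(-23781\right) \frac{232}{12487169} = - \frac{5517192}{12487169}$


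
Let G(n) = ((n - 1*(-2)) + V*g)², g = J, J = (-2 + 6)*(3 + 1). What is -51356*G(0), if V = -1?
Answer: -10065776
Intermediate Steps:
J = 16 (J = 4*4 = 16)
g = 16
G(n) = (-14 + n)² (G(n) = ((n - 1*(-2)) - 1*16)² = ((n + 2) - 16)² = ((2 + n) - 16)² = (-14 + n)²)
-51356*G(0) = -51356*(-14 + 0)² = -51356*(-14)² = -51356*196 = -10065776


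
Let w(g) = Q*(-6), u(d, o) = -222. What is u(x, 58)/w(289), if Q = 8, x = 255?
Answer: 37/8 ≈ 4.6250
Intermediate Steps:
w(g) = -48 (w(g) = 8*(-6) = -48)
u(x, 58)/w(289) = -222/(-48) = -222*(-1/48) = 37/8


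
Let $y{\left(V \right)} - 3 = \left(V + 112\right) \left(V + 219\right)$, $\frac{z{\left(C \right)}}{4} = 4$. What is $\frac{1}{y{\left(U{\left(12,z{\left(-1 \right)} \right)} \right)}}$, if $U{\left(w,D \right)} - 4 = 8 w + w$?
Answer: $\frac{1}{74147} \approx 1.3487 \cdot 10^{-5}$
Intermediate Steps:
$z{\left(C \right)} = 16$ ($z{\left(C \right)} = 4 \cdot 4 = 16$)
$U{\left(w,D \right)} = 4 + 9 w$ ($U{\left(w,D \right)} = 4 + \left(8 w + w\right) = 4 + 9 w$)
$y{\left(V \right)} = 3 + \left(112 + V\right) \left(219 + V\right)$ ($y{\left(V \right)} = 3 + \left(V + 112\right) \left(V + 219\right) = 3 + \left(112 + V\right) \left(219 + V\right)$)
$\frac{1}{y{\left(U{\left(12,z{\left(-1 \right)} \right)} \right)}} = \frac{1}{24531 + \left(4 + 9 \cdot 12\right)^{2} + 331 \left(4 + 9 \cdot 12\right)} = \frac{1}{24531 + \left(4 + 108\right)^{2} + 331 \left(4 + 108\right)} = \frac{1}{24531 + 112^{2} + 331 \cdot 112} = \frac{1}{24531 + 12544 + 37072} = \frac{1}{74147}$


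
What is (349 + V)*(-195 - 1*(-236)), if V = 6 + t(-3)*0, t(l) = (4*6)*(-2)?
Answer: 14555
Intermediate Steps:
t(l) = -48 (t(l) = 24*(-2) = -48)
V = 6 (V = 6 - 48*0 = 6 + 0 = 6)
(349 + V)*(-195 - 1*(-236)) = (349 + 6)*(-195 - 1*(-236)) = 355*(-195 + 236) = 355*41 = 14555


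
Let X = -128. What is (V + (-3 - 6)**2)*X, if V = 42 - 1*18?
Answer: -13440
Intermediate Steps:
V = 24 (V = 42 - 18 = 24)
(V + (-3 - 6)**2)*X = (24 + (-3 - 6)**2)*(-128) = (24 + (-9)**2)*(-128) = (24 + 81)*(-128) = 105*(-128) = -13440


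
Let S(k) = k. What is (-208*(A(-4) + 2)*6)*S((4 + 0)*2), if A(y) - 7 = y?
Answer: -49920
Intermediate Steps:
A(y) = 7 + y
(-208*(A(-4) + 2)*6)*S((4 + 0)*2) = (-208*((7 - 4) + 2)*6)*((4 + 0)*2) = (-208*(3 + 2)*6)*(4*2) = -1040*6*8 = -208*30*8 = -6240*8 = -49920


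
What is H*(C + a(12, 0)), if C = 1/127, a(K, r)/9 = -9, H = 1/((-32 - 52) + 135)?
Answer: -10286/6477 ≈ -1.5881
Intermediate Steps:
H = 1/51 (H = 1/(-84 + 135) = 1/51 ≈ 0.019608)
a(K, r) = -81 (a(K, r) = 9*(-9) = -81)
C = 1/127 ≈ 0.0078740
H*(C + a(12, 0)) = (1/127 - 81)/51 = (1/51)*(-10286/127) = -10286/6477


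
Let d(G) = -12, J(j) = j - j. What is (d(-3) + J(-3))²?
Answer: 144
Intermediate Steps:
J(j) = 0
(d(-3) + J(-3))² = (-12 + 0)² = (-12)² = 144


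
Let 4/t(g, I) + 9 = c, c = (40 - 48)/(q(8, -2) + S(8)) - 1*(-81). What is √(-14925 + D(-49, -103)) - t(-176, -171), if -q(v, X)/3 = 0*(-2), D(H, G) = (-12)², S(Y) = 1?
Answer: -1/16 + I*√14781 ≈ -0.0625 + 121.58*I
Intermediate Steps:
D(H, G) = 144
q(v, X) = 0 (q(v, X) = -0*(-2) = -3*0 = 0)
c = 73 (c = (40 - 48)/(0 + 1) - 1*(-81) = -8/1 + 81 = -8*1 + 81 = -8 + 81 = 73)
t(g, I) = 1/16 (t(g, I) = 4/(-9 + 73) = 4/64 = 4*(1/64) = 1/16)
√(-14925 + D(-49, -103)) - t(-176, -171) = √(-14925 + 144) - 1*1/16 = √(-14781) - 1/16 = I*√14781 - 1/16 = -1/16 + I*√14781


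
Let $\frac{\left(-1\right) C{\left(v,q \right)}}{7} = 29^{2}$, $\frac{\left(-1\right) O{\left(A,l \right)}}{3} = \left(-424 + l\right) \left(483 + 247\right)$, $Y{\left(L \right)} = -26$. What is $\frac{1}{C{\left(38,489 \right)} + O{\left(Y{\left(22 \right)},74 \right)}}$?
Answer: $\frac{1}{760613} \approx 1.3147 \cdot 10^{-6}$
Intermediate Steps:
$O{\left(A,l \right)} = 928560 - 2190 l$ ($O{\left(A,l \right)} = - 3 \left(-424 + l\right) \left(483 + 247\right) = - 3 \left(-424 + l\right) 730 = - 3 \left(-309520 + 730 l\right) = 928560 - 2190 l$)
$C{\left(v,q \right)} = -5887$ ($C{\left(v,q \right)} = - 7 \cdot 29^{2} = \left(-7\right) 841 = -5887$)
$\frac{1}{C{\left(38,489 \right)} + O{\left(Y{\left(22 \right)},74 \right)}} = \frac{1}{-5887 + \left(928560 - 162060\right)} = \frac{1}{-5887 + 766500} = \frac{1}{760613}$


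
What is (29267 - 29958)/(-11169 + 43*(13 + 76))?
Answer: 691/7342 ≈ 0.094116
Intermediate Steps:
(29267 - 29958)/(-11169 + 43*(13 + 76)) = -691/(-11169 + 43*89) = -691/(-11169 + 3827) = -691/(-7342) = -691*(-1/7342) = 691/7342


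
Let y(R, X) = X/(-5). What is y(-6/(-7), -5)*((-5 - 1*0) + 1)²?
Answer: 16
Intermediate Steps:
y(R, X) = -X/5 (y(R, X) = X*(-⅕) = -X/5)
y(-6/(-7), -5)*((-5 - 1*0) + 1)² = (-⅕*(-5))*((-5 - 1*0) + 1)² = 1*((-5 + 0) + 1)² = 1*(-5 + 1)² = 1*(-4)² = 1*16 = 16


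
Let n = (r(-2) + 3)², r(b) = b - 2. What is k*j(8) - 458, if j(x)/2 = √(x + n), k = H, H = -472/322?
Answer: -75154/161 ≈ -466.79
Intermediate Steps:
r(b) = -2 + b
H = -236/161 (H = -472*1/322 = -236/161 ≈ -1.4658)
k = -236/161 ≈ -1.4658
n = 1 (n = ((-2 - 2) + 3)² = (-4 + 3)² = (-1)² = 1)
j(x) = 2*√(1 + x) (j(x) = 2*√(x + 1) = 2*√(1 + x))
k*j(8) - 458 = -472*√(1 + 8)/161 - 458 = -472*√9/161 - 458 = -472*3/161 - 458 = -236/161*6 - 458 = -1416/161 - 458 = -75154/161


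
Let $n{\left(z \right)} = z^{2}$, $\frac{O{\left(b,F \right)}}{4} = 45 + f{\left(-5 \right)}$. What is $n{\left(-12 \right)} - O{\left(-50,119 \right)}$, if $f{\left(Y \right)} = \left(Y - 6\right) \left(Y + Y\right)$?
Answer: $-476$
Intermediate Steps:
$f{\left(Y \right)} = 2 Y \left(-6 + Y\right)$ ($f{\left(Y \right)} = \left(-6 + Y\right) 2 Y = 2 Y \left(-6 + Y\right)$)
$O{\left(b,F \right)} = 620$ ($O{\left(b,F \right)} = 4 \left(45 + 2 \left(-5\right) \left(-6 - 5\right)\right) = 4 \left(45 + 2 \left(-5\right) \left(-11\right)\right) = 4 \left(45 + 110\right) = 4 \cdot 155 = 620$)
$n{\left(-12 \right)} - O{\left(-50,119 \right)} = \left(-12\right)^{2} - 620 = 144 - 620 = -476$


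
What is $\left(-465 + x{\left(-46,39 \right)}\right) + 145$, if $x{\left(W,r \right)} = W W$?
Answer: $1796$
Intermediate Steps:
$x{\left(W,r \right)} = W^{2}$
$\left(-465 + x{\left(-46,39 \right)}\right) + 145 = \left(-465 + \left(-46\right)^{2}\right) + 145 = \left(-465 + 2116\right) + 145 = 1651 + 145 = 1796$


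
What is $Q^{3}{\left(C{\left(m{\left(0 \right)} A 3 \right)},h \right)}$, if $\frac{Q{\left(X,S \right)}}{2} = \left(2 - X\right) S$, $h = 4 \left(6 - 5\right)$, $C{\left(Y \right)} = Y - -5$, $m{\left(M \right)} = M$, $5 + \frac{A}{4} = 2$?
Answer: $-13824$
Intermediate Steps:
$A = -12$ ($A = -20 + 4 \cdot 2 = -20 + 8 = -12$)
$C{\left(Y \right)} = 5 + Y$ ($C{\left(Y \right)} = Y + 5 = 5 + Y$)
$h = 4$ ($h = 4 \cdot 1 = 4$)
$Q{\left(X,S \right)} = 2 S \left(2 - X\right)$ ($Q{\left(X,S \right)} = 2 \left(2 - X\right) S = 2 S \left(2 - X\right)$)
$Q^{3}{\left(C{\left(m{\left(0 \right)} A 3 \right)},h \right)} = \left(2 \cdot 4 \left(2 - \left(5 + 0 \left(-12\right) 3\right)\right)\right)^{3} = \left(2 \cdot 4 \left(2 - \left(5 + 0 \cdot 3\right)\right)\right)^{3} = \left(2 \cdot 4 \left(2 - \left(5 + 0\right)\right)\right)^{3} = \left(2 \cdot 4 \left(2 - 5\right)\right)^{3} = \left(2 \cdot 4 \left(-3\right)\right)^{3} = \left(-24\right)^{3} = -13824$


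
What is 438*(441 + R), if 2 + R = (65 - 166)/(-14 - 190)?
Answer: 6544961/34 ≈ 1.9250e+5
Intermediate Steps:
R = -307/204 (R = -2 + (65 - 166)/(-14 - 190) = -2 - 101/(-204) = -2 - 101*(-1/204) = -2 + 101/204 = -307/204 ≈ -1.5049)
438*(441 + R) = 438*(441 - 307/204) = 438*(89657/204) = 6544961/34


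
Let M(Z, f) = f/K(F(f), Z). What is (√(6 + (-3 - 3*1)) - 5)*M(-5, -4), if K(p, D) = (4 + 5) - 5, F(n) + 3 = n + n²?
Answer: 5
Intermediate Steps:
F(n) = -3 + n + n² (F(n) = -3 + (n + n²) = -3 + n + n²)
K(p, D) = 4 (K(p, D) = 9 - 5 = 4)
M(Z, f) = f/4
(√(6 + (-3 - 3*1)) - 5)*M(-5, -4) = (√(6 + (-3 - 3*1)) - 5)*((¼)*(-4)) = (√(6 + (-3 - 3)) - 5)*(-1) = (√(6 - 6) - 5)*(-1) = (√0 - 5)*(-1) = (0 - 5)*(-1) = -5*(-1) = 5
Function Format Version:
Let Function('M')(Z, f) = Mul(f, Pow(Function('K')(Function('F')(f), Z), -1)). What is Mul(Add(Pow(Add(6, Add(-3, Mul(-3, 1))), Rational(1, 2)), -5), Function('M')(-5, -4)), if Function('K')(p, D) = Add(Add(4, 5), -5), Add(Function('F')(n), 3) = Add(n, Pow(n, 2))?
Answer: 5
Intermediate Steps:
Function('F')(n) = Add(-3, n, Pow(n, 2)) (Function('F')(n) = Add(-3, Add(n, Pow(n, 2))) = Add(-3, n, Pow(n, 2)))
Function('K')(p, D) = 4 (Function('K')(p, D) = Add(9, -5) = 4)
Function('M')(Z, f) = Mul(Rational(1, 4), f) (Function('M')(Z, f) = Mul(f, Pow(4, -1)) = Mul(f, Rational(1, 4)) = Mul(Rational(1, 4), f))
Mul(Add(Pow(Add(6, Add(-3, Mul(-3, 1))), Rational(1, 2)), -5), Function('M')(-5, -4)) = Mul(Add(Pow(Add(6, Add(-3, Mul(-3, 1))), Rational(1, 2)), -5), Mul(Rational(1, 4), -4)) = Mul(Add(Pow(Add(6, Add(-3, -3)), Rational(1, 2)), -5), -1) = Mul(Add(Pow(Add(6, -6), Rational(1, 2)), -5), -1) = Mul(Add(Pow(0, Rational(1, 2)), -5), -1) = Mul(Add(0, -5), -1) = Mul(-5, -1) = 5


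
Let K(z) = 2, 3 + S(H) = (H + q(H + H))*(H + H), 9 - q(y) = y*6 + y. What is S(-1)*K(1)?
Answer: -94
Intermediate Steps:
q(y) = 9 - 7*y (q(y) = 9 - (y*6 + y) = 9 - (6*y + y) = 9 - 7*y)
S(H) = -3 + 2*H*(9 - 13*H) (S(H) = -3 + (H + (9 - 7*(H + H)))*(H + H) = -3 + (H + (9 - 14*H))*(2*H) = -3 + (9 - 13*H)*(2*H) = -3 + 2*H*(9 - 13*H))
S(-1)*K(1) = (-3 - 26*(-1)**2 + 18*(-1))*2 = (-3 - 26*1 - 18)*2 = (-3 - 26 - 18)*2 = -47*2 = -94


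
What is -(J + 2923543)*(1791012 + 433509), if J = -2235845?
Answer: -1529798642658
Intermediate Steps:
-(J + 2923543)*(1791012 + 433509) = -(-2235845 + 2923543)*(1791012 + 433509) = -687698*2224521 = -1*1529798642658 = -1529798642658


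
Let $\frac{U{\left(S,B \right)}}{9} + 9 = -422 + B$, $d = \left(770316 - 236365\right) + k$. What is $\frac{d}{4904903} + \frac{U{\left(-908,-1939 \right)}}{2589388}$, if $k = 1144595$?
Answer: $\frac{2120892644429}{6350348484682} \approx 0.33398$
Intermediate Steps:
$d = 1678546$ ($d = \left(770316 - 236365\right) + 1144595 = 533951 + 1144595 = 1678546$)
$U{\left(S,B \right)} = -3879 + 9 B$ ($U{\left(S,B \right)} = -81 + 9 \left(-422 + B\right) = -81 + \left(-3798 + 9 B\right) = -3879 + 9 B$)
$\frac{d}{4904903} + \frac{U{\left(-908,-1939 \right)}}{2589388} = \frac{1678546}{4904903} + \frac{-3879 + 9 \left(-1939\right)}{2589388} = 1678546 \cdot \frac{1}{4904903} + \left(-3879 - 17451\right) \frac{1}{2589388} = \frac{1678546}{4904903} - \frac{10665}{1294694} = \frac{2120892644429}{6350348484682}$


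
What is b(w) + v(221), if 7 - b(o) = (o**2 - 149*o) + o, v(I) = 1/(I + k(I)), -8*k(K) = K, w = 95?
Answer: 7799982/1547 ≈ 5042.0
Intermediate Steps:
k(K) = -K/8
v(I) = 8/(7*I) (v(I) = 1/(I - I/8) = 1/(7*I/8) = 8/(7*I))
b(o) = 7 - o**2 + 148*o (b(o) = 7 - ((o**2 - 149*o) + o) = 7 - (o**2 - 148*o) = 7 + (-o**2 + 148*o) = 7 - o**2 + 148*o)
b(w) + v(221) = (7 - 1*95**2 + 148*95) + (8/7)/221 = (7 - 1*9025 + 14060) + (8/7)*(1/221) = (7 - 9025 + 14060) + 8/1547 = 5042 + 8/1547 = 7799982/1547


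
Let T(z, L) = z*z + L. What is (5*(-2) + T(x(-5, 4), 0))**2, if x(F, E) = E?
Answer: 36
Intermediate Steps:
T(z, L) = L + z**2 (T(z, L) = z**2 + L = L + z**2)
(5*(-2) + T(x(-5, 4), 0))**2 = (5*(-2) + (0 + 4**2))**2 = (-10 + (0 + 16))**2 = (-10 + 16)**2 = 6**2 = 36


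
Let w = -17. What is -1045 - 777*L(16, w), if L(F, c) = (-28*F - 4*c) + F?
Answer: 281783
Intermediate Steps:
L(F, c) = -27*F - 4*c
-1045 - 777*L(16, w) = -1045 - 777*(-27*16 - 4*(-17)) = -1045 - 777*(-432 + 68) = -1045 - 777*(-364) = -1045 + 282828 = 281783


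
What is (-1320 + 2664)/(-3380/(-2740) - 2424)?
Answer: -26304/47417 ≈ -0.55474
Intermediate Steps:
(-1320 + 2664)/(-3380/(-2740) - 2424) = 1344/(-3380*(-1/2740) - 2424) = 1344/(169/137 - 2424) = 1344/(-331919/137) = 1344*(-137/331919) = -26304/47417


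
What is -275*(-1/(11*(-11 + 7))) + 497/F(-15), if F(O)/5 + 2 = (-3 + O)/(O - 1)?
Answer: -2397/20 ≈ -119.85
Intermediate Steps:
F(O) = -10 + 5*(-3 + O)/(-1 + O) (F(O) = -10 + 5*((-3 + O)/(O - 1)) = -10 + 5*((-3 + O)/(-1 + O)) = -10 + 5*(-3 + O)/(-1 + O))
-275*(-1/(11*(-11 + 7))) + 497/F(-15) = -275*(-1/(11*(-11 + 7))) + 497/((5*(-1 - 1*(-15))/(-1 - 15))) = -275/((-11*(-4))) + 497/((5*(-1 + 15)/(-16))) = -275/44 + 497/((5*(-1/16)*14)) = -275*1/44 + 497/(-35/8) = -25/4 + 497*(-8/35) = -25/4 - 568/5 = -2397/20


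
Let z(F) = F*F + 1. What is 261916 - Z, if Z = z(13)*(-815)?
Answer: 400466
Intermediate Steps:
z(F) = 1 + F² (z(F) = F² + 1 = 1 + F²)
Z = -138550 (Z = (1 + 13²)*(-815) = (1 + 169)*(-815) = 170*(-815) = -138550)
261916 - Z = 261916 - 1*(-138550) = 261916 + 138550 = 400466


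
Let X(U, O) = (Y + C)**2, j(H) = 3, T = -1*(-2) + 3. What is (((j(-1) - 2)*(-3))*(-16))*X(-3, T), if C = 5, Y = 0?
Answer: 1200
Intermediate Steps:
T = 5 (T = 2 + 3 = 5)
X(U, O) = 25 (X(U, O) = (0 + 5)**2 = 5**2 = 25)
(((j(-1) - 2)*(-3))*(-16))*X(-3, T) = (((3 - 2)*(-3))*(-16))*25 = ((1*(-3))*(-16))*25 = -3*(-16)*25 = 48*25 = 1200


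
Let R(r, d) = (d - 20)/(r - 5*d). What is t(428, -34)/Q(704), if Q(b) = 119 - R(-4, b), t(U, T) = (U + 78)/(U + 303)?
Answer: 222893/38381155 ≈ 0.0058074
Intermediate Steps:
t(U, T) = (78 + U)/(303 + U)
R(r, d) = (-20 + d)/(r - 5*d)
Q(b) = 119 - (20 - b)/(4 + 5*b) (Q(b) = 119 - (20 - b)/(-1*(-4) + 5*b) = 119 - (20 - b)/(4 + 5*b))
t(428, -34)/Q(704) = ((78 + 428)/(303 + 428))/((4*(114 + 149*704)/(4 + 5*704))) = (506/731)/((4*(114 + 104896)/(4 + 3520))) = ((1/731)*506)/((4*105010/3524)) = 506/(731*((4*(1/3524)*105010))) = 506/(731*(105010/881)) = (506/731)*(881/105010) = 222893/38381155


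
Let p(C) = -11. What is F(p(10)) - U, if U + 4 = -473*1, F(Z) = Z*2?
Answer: 455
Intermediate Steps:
F(Z) = 2*Z
U = -477 (U = -4 - 473*1 = -4 - 473 = -477)
F(p(10)) - U = 2*(-11) - 1*(-477) = -22 + 477 = 455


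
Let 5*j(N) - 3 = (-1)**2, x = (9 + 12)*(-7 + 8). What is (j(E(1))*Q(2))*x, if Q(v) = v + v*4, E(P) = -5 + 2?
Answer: 168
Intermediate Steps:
x = 21 (x = 21*1 = 21)
E(P) = -3
j(N) = 4/5 (j(N) = 3/5 + (1/5)*(-1)**2 = 3/5 + (1/5)*1 = 3/5 + 1/5 = 4/5)
Q(v) = 5*v (Q(v) = v + 4*v = 5*v)
(j(E(1))*Q(2))*x = (4*(5*2)/5)*21 = ((4/5)*10)*21 = 8*21 = 168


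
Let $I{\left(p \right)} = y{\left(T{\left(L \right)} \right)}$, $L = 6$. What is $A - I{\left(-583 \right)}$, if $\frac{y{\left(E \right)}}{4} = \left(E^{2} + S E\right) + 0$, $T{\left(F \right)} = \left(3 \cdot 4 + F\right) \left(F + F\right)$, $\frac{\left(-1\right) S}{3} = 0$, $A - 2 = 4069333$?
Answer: $3882711$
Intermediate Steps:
$A = 4069335$ ($A = 2 + 4069333 = 4069335$)
$S = 0$ ($S = \left(-3\right) 0 = 0$)
$T{\left(F \right)} = 2 F \left(12 + F\right)$ ($T{\left(F \right)} = \left(12 + F\right) 2 F = 2 F \left(12 + F\right)$)
$y{\left(E \right)} = 4 E^{2}$ ($y{\left(E \right)} = 4 \left(\left(E^{2} + 0 E\right) + 0\right) = 4 \left(\left(E^{2} + 0\right) + 0\right) = 4 \left(E^{2} + 0\right) = 4 E^{2}$)
$I{\left(p \right)} = 186624$ ($I{\left(p \right)} = 4 \left(2 \cdot 6 \left(12 + 6\right)\right)^{2} = 4 \left(2 \cdot 6 \cdot 18\right)^{2} = 4 \cdot 216^{2} = 4 \cdot 46656 = 186624$)
$A - I{\left(-583 \right)} = 4069335 - 186624 = 3882711$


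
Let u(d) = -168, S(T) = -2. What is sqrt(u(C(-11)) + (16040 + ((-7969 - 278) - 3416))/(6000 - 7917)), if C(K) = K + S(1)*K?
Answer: I*sqrt(7725581)/213 ≈ 13.049*I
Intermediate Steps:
C(K) = -K (C(K) = K - 2*K = -K)
sqrt(u(C(-11)) + (16040 + ((-7969 - 278) - 3416))/(6000 - 7917)) = sqrt(-168 + (16040 + ((-7969 - 278) - 3416))/(6000 - 7917)) = sqrt(-168 + (16040 + (-8247 - 3416))/(-1917)) = sqrt(-168 + (16040 - 11663)*(-1/1917)) = sqrt(-168 + 4377*(-1/1917)) = sqrt(-168 - 1459/639) = sqrt(-108811/639) = I*sqrt(7725581)/213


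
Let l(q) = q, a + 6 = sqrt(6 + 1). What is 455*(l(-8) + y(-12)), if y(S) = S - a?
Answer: -6370 - 455*sqrt(7) ≈ -7573.8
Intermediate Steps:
a = -6 + sqrt(7) (a = -6 + sqrt(6 + 1) = -6 + sqrt(7) ≈ -3.3542)
y(S) = 6 + S - sqrt(7) (y(S) = S - (-6 + sqrt(7)) = S + (6 - sqrt(7)) = 6 + S - sqrt(7))
455*(l(-8) + y(-12)) = 455*(-8 + (6 - 12 - sqrt(7))) = 455*(-8 + (-6 - sqrt(7))) = 455*(-14 - sqrt(7)) = -6370 - 455*sqrt(7)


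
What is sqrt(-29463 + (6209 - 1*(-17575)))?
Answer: 3*I*sqrt(631) ≈ 75.359*I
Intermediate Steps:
sqrt(-29463 + (6209 - 1*(-17575))) = sqrt(-29463 + (6209 + 17575)) = sqrt(-29463 + 23784) = sqrt(-5679) = 3*I*sqrt(631)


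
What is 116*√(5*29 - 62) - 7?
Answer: -7 + 116*√83 ≈ 1049.8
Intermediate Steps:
116*√(5*29 - 62) - 7 = 116*√(145 - 62) - 7 = 116*√83 - 7 = -7 + 116*√83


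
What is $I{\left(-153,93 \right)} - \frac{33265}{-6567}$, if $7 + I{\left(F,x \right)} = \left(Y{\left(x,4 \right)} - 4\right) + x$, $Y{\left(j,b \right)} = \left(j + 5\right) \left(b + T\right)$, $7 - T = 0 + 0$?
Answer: $\frac{7650985}{6567} \approx 1165.1$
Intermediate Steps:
$T = 7$ ($T = 7 - \left(0 + 0\right) = 7 - 0 = 7 + 0 = 7$)
$Y{\left(j,b \right)} = \left(5 + j\right) \left(7 + b\right)$ ($Y{\left(j,b \right)} = \left(j + 5\right) \left(b + 7\right) = \left(5 + j\right) \left(7 + b\right)$)
$I{\left(F,x \right)} = 44 + 12 x$ ($I{\left(F,x \right)} = -7 + \left(\left(\left(35 + 5 \cdot 4 + 7 x + 4 x\right) - 4\right) + x\right) = -7 + \left(\left(\left(35 + 20 + 7 x + 4 x\right) - 4\right) + x\right) = -7 + \left(\left(\left(55 + 11 x\right) - 4\right) + x\right) = -7 + \left(\left(51 + 11 x\right) + x\right) = -7 + \left(51 + 12 x\right) = 44 + 12 x$)
$I{\left(-153,93 \right)} - \frac{33265}{-6567} = \left(44 + 12 \cdot 93\right) - \frac{33265}{-6567} = \left(44 + 1116\right) - 33265 \left(- \frac{1}{6567}\right) = 1160 - - \frac{33265}{6567} = 1160 + \frac{33265}{6567} = \frac{7650985}{6567}$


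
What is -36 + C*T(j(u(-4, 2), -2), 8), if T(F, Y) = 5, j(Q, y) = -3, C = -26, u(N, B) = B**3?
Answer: -166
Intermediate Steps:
-36 + C*T(j(u(-4, 2), -2), 8) = -36 - 26*5 = -36 - 130 = -166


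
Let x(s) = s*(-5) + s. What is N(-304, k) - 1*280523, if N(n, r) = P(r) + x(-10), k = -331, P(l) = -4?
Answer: -280487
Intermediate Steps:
x(s) = -4*s (x(s) = -5*s + s = -4*s)
N(n, r) = 36 (N(n, r) = -4 - 4*(-10) = -4 + 40 = 36)
N(-304, k) - 1*280523 = 36 - 1*280523 = 36 - 280523 = -280487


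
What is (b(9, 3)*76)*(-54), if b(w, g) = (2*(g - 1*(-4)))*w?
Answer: -517104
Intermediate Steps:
b(w, g) = w*(8 + 2*g) (b(w, g) = (2*(g + 4))*w = (2*(4 + g))*w = (8 + 2*g)*w = w*(8 + 2*g))
(b(9, 3)*76)*(-54) = ((2*9*(4 + 3))*76)*(-54) = ((2*9*7)*76)*(-54) = (126*76)*(-54) = 9576*(-54) = -517104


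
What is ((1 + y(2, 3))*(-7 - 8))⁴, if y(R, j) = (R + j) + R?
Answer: 207360000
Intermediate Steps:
y(R, j) = j + 2*R
((1 + y(2, 3))*(-7 - 8))⁴ = ((1 + (3 + 2*2))*(-7 - 8))⁴ = ((1 + (3 + 4))*(-15))⁴ = ((1 + 7)*(-15))⁴ = (8*(-15))⁴ = (-120)⁴ = 207360000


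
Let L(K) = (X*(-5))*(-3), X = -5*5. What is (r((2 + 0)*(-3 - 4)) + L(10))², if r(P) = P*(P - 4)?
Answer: 15129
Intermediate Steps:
X = -25
r(P) = P*(-4 + P)
L(K) = -375 (L(K) = -25*(-5)*(-3) = 125*(-3) = -375)
(r((2 + 0)*(-3 - 4)) + L(10))² = (((2 + 0)*(-3 - 4))*(-4 + (2 + 0)*(-3 - 4)) - 375)² = ((2*(-7))*(-4 + 2*(-7)) - 375)² = (-14*(-4 - 14) - 375)² = (-14*(-18) - 375)² = (252 - 375)² = (-123)² = 15129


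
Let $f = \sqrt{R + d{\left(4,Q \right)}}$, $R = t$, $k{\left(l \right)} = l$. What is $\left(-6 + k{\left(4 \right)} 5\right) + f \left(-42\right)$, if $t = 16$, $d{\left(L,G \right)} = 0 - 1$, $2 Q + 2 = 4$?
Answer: $14 - 42 \sqrt{15} \approx -148.67$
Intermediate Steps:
$Q = 1$ ($Q = -1 + \frac{1}{2} \cdot 4 = -1 + 2 = 1$)
$d{\left(L,G \right)} = -1$ ($d{\left(L,G \right)} = 0 - 1 = -1$)
$R = 16$
$f = \sqrt{15}$ ($f = \sqrt{16 - 1} = \sqrt{15} \approx 3.873$)
$\left(-6 + k{\left(4 \right)} 5\right) + f \left(-42\right) = \left(-6 + 4 \cdot 5\right) + \sqrt{15} \left(-42\right) = \left(-6 + 20\right) - 42 \sqrt{15} = 14 - 42 \sqrt{15}$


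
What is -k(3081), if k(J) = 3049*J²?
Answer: -28942818489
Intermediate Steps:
-k(3081) = -3049*3081² = -3049*9492561 = -1*28942818489 = -28942818489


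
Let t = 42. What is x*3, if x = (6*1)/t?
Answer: 3/7 ≈ 0.42857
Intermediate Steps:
x = ⅐ (x = (6*1)/42 = 6*(1/42) = ⅐ ≈ 0.14286)
x*3 = (⅐)*3 = 3/7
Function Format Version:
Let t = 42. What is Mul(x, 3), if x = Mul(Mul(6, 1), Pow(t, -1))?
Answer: Rational(3, 7) ≈ 0.42857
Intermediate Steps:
x = Rational(1, 7) (x = Mul(Mul(6, 1), Pow(42, -1)) = Mul(6, Rational(1, 42)) = Rational(1, 7) ≈ 0.14286)
Mul(x, 3) = Mul(Rational(1, 7), 3) = Rational(3, 7)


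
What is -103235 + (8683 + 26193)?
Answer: -68359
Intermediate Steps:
-103235 + (8683 + 26193) = -103235 + 34876 = -68359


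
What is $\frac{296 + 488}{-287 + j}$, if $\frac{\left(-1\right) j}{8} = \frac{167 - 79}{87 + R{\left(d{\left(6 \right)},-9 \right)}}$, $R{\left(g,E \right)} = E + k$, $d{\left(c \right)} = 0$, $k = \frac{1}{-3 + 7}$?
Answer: $- \frac{245392}{92647} \approx -2.6487$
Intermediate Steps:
$k = \frac{1}{4} \approx 0.25$
$R{\left(g,E \right)} = \frac{1}{4} + E$ ($R{\left(g,E \right)} = E + \frac{1}{4} = \frac{1}{4} + E$)
$j = - \frac{2816}{313}$ ($j = - 8 \frac{167 - 79}{87 + \left(\frac{1}{4} - 9\right)} = - 8 \frac{88}{87 - \frac{35}{4}} = - 8 \frac{88}{\frac{313}{4}} = - 8 \cdot 88 \cdot \frac{4}{313} = \left(-8\right) \frac{352}{313} = - \frac{2816}{313} \approx -8.9968$)
$\frac{296 + 488}{-287 + j} = \frac{296 + 488}{-287 - \frac{2816}{313}} = \frac{784}{- \frac{92647}{313}} = 784 \left(- \frac{313}{92647}\right) = - \frac{245392}{92647}$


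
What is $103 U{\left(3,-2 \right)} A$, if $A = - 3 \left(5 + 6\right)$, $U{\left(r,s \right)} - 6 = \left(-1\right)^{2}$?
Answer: $-23793$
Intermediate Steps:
$U{\left(r,s \right)} = 7$ ($U{\left(r,s \right)} = 6 + \left(-1\right)^{2} = 6 + 1 = 7$)
$A = -33$ ($A = \left(-3\right) 11 = -33$)
$103 U{\left(3,-2 \right)} A = 103 \cdot 7 \left(-33\right) = 103 \left(-231\right) = -23793$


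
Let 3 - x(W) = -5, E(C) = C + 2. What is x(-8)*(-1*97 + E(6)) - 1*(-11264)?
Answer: 10552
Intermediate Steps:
E(C) = 2 + C
x(W) = 8 (x(W) = 3 - 1*(-5) = 3 + 5 = 8)
x(-8)*(-1*97 + E(6)) - 1*(-11264) = 8*(-1*97 + (2 + 6)) - 1*(-11264) = 8*(-97 + 8) + 11264 = 8*(-89) + 11264 = -712 + 11264 = 10552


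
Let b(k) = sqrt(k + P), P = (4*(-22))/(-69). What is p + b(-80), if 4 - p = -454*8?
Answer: 3636 + 2*I*sqrt(93702)/69 ≈ 3636.0 + 8.8727*I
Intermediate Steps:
P = 88/69 (P = -88*(-1/69) = 88/69 ≈ 1.2754)
p = 3636 (p = 4 - (-454)*8 = 4 - 1*(-3632) = 4 + 3632 = 3636)
b(k) = sqrt(88/69 + k) (b(k) = sqrt(k + 88/69) = sqrt(88/69 + k))
p + b(-80) = 3636 + sqrt(6072 + 4761*(-80))/69 = 3636 + sqrt(6072 - 380880)/69 = 3636 + sqrt(-374808)/69 = 3636 + (2*I*sqrt(93702))/69 = 3636 + 2*I*sqrt(93702)/69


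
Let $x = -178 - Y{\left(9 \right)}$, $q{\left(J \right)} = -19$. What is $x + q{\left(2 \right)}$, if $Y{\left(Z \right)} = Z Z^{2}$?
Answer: $-926$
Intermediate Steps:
$Y{\left(Z \right)} = Z^{3}$
$x = -907$ ($x = -178 - 9^{3} = -178 - 729 = -907$)
$x + q{\left(2 \right)} = -907 - 19 = -926$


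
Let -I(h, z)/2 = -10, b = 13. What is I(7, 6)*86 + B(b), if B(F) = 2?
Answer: 1722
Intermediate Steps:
I(h, z) = 20 (I(h, z) = -2*(-10) = 20)
I(7, 6)*86 + B(b) = 20*86 + 2 = 1720 + 2 = 1722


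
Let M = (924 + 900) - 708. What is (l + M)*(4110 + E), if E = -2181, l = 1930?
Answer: 5875734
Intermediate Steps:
M = 1116 (M = 1824 - 708 = 1116)
(l + M)*(4110 + E) = (1930 + 1116)*(4110 - 2181) = 3046*1929 = 5875734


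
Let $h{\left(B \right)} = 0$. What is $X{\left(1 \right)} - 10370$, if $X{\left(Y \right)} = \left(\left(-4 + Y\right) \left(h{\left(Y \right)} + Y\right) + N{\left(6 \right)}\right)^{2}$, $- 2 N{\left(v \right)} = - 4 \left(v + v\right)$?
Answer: $-9929$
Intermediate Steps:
$N{\left(v \right)} = 4 v$ ($N{\left(v \right)} = - \frac{\left(-4\right) \left(v + v\right)}{2} = - \frac{\left(-4\right) 2 v}{2} = - \frac{\left(-8\right) v}{2} = 4 v$)
$X{\left(Y \right)} = \left(24 + Y \left(-4 + Y\right)\right)^{2}$ ($X{\left(Y \right)} = \left(\left(-4 + Y\right) \left(0 + Y\right) + 4 \cdot 6\right)^{2} = \left(\left(-4 + Y\right) Y + 24\right)^{2} = \left(Y \left(-4 + Y\right) + 24\right)^{2} = \left(24 + Y \left(-4 + Y\right)\right)^{2}$)
$X{\left(1 \right)} - 10370 = \left(24 + 1^{2} - 4\right)^{2} - 10370 = \left(24 + 1 - 4\right)^{2} - 10370 = 21^{2} - 10370 = 441 - 10370 = -9929$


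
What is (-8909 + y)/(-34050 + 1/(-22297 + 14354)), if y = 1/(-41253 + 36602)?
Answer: 329124241680/1257905511301 ≈ 0.26164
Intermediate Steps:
y = -1/4651 (y = 1/(-4651) = -1/4651 ≈ -0.00021501)
(-8909 + y)/(-34050 + 1/(-22297 + 14354)) = (-8909 - 1/4651)/(-34050 + 1/(-22297 + 14354)) = -41435760/(4651*(-34050 + 1/(-7943))) = -41435760/(4651*(-34050 - 1/7943)) = -41435760/(4651*(-270459151/7943)) = -41435760/4651*(-7943/270459151) = 329124241680/1257905511301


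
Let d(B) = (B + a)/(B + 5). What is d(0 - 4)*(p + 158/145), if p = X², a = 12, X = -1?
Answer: 2424/145 ≈ 16.717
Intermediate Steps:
d(B) = (12 + B)/(5 + B) (d(B) = (B + 12)/(B + 5) = (12 + B)/(5 + B))
p = 1 (p = (-1)² = 1)
d(0 - 4)*(p + 158/145) = ((12 + (0 - 4))/(5 + (0 - 4)))*(1 + 158/145) = ((12 - 4)/(5 - 4))*(1 + 158*(1/145)) = (8/1)*(1 + 158/145) = (1*8)*(303/145) = 8*(303/145) = 2424/145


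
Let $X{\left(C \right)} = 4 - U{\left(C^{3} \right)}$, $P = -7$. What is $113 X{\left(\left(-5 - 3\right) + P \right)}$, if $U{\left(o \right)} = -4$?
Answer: $904$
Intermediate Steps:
$X{\left(C \right)} = 8$ ($X{\left(C \right)} = 4 - -4 = 4 + 4 = 8$)
$113 X{\left(\left(-5 - 3\right) + P \right)} = 113 \cdot 8 = 904$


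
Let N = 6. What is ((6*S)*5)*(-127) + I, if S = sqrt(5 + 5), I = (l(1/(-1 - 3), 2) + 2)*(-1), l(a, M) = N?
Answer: -8 - 3810*sqrt(10) ≈ -12056.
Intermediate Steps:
l(a, M) = 6
I = -8 (I = (6 + 2)*(-1) = 8*(-1) = -8)
S = sqrt(10) ≈ 3.1623
((6*S)*5)*(-127) + I = ((6*sqrt(10))*5)*(-127) - 8 = (30*sqrt(10))*(-127) - 8 = -3810*sqrt(10) - 8 = -8 - 3810*sqrt(10)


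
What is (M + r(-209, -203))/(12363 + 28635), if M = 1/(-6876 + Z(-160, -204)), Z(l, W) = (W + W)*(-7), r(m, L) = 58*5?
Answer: 1165799/164811960 ≈ 0.0070735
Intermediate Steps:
r(m, L) = 290
Z(l, W) = -14*W (Z(l, W) = (2*W)*(-7) = -14*W)
M = -1/4020 (M = 1/(-6876 - 14*(-204)) = 1/(-6876 + 2856) = 1/(-4020) = -1/4020 ≈ -0.00024876)
(M + r(-209, -203))/(12363 + 28635) = (-1/4020 + 290)/(12363 + 28635) = (1165799/4020)/40998 = (1165799/4020)*(1/40998) = 1165799/164811960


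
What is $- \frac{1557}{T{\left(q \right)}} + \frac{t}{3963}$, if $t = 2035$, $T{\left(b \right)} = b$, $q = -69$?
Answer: $\frac{2103602}{91149} \approx 23.079$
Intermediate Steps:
$- \frac{1557}{T{\left(q \right)}} + \frac{t}{3963} = - \frac{1557}{-69} + \frac{2035}{3963} = \left(-1557\right) \left(- \frac{1}{69}\right) + 2035 \cdot \frac{1}{3963} = \frac{519}{23} + \frac{2035}{3963} = \frac{2103602}{91149}$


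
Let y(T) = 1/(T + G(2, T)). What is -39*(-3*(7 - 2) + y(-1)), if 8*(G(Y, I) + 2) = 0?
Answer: 598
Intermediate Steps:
G(Y, I) = -2 (G(Y, I) = -2 + (⅛)*0 = -2 + 0 = -2)
y(T) = 1/(-2 + T) (y(T) = 1/(T - 2) = 1/(-2 + T))
-39*(-3*(7 - 2) + y(-1)) = -39*(-3*(7 - 2) + 1/(-2 - 1)) = -39*(-3*5 + 1/(-3)) = -39*(-15 - ⅓) = -39*(-46/3) = 598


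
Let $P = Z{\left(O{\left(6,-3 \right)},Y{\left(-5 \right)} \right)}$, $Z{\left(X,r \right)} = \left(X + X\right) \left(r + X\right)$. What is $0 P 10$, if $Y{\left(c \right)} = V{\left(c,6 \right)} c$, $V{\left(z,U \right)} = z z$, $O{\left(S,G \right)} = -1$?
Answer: $0$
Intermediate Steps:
$V{\left(z,U \right)} = z^{2}$
$Y{\left(c \right)} = c^{3}$ ($Y{\left(c \right)} = c^{2} c = c^{3}$)
$Z{\left(X,r \right)} = 2 X \left(X + r\right)$
$P = 252$ ($P = 2 \left(-1\right) \left(-1 + \left(-5\right)^{3}\right) = 2 \left(-1\right) \left(-1 - 125\right) = 2 \left(-1\right) \left(-126\right) = 252$)
$0 P 10 = 0 \cdot 252 \cdot 10 = 0 \cdot 10 = 0$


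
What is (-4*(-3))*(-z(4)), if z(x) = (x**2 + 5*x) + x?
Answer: -480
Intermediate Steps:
z(x) = x**2 + 6*x
(-4*(-3))*(-z(4)) = (-4*(-3))*(-4*(6 + 4)) = 12*(-4*10) = 12*(-1*40) = 12*(-40) = -480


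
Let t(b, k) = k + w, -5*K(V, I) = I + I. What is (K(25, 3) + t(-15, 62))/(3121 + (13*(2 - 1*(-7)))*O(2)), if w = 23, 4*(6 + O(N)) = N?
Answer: 838/24775 ≈ 0.033824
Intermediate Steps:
O(N) = -6 + N/4
K(V, I) = -2*I/5 (K(V, I) = -(I + I)/5 = -2*I/5)
t(b, k) = 23 + k (t(b, k) = k + 23 = 23 + k)
(K(25, 3) + t(-15, 62))/(3121 + (13*(2 - 1*(-7)))*O(2)) = (-⅖*3 + (23 + 62))/(3121 + (13*(2 - 1*(-7)))*(-6 + (¼)*2)) = (-6/5 + 85)/(3121 + (13*(2 + 7))*(-6 + ½)) = 419/(5*(3121 + (13*9)*(-11/2))) = 419/(5*(3121 + 117*(-11/2))) = 419/(5*(3121 - 1287/2)) = 419/(5*(4955/2)) = (419/5)*(2/4955) = 838/24775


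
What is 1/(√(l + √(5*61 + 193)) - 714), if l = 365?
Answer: -1/(714 - √(365 + √498)) ≈ -0.0014403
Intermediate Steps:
1/(√(l + √(5*61 + 193)) - 714) = 1/(√(365 + √(5*61 + 193)) - 714) = 1/(√(365 + √(305 + 193)) - 714) = 1/(√(365 + √498) - 714) = 1/(-714 + √(365 + √498))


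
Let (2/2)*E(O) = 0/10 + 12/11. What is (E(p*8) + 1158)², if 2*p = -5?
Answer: 162562500/121 ≈ 1.3435e+6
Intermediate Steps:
p = -5/2 (p = (½)*(-5) = -5/2 ≈ -2.5000)
E(O) = 12/11 (E(O) = 0/10 + 12/11 = 0*(⅒) + 12*(1/11) = 0 + 12/11 = 12/11)
(E(p*8) + 1158)² = (12/11 + 1158)² = (12750/11)² = 162562500/121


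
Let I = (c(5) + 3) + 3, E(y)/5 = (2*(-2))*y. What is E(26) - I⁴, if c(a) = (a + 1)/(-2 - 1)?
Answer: -776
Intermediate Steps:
c(a) = -⅓ - a/3 (c(a) = (1 + a)/(-3) = (1 + a)*(-⅓) = -⅓ - a/3)
E(y) = -20*y (E(y) = 5*((2*(-2))*y) = 5*(-4*y) = -20*y)
I = 4 (I = ((-⅓ - ⅓*5) + 3) + 3 = ((-⅓ - 5/3) + 3) + 3 = (-2 + 3) + 3 = 1 + 3 = 4)
E(26) - I⁴ = -20*26 - 1*4⁴ = -520 - 1*256 = -520 - 256 = -776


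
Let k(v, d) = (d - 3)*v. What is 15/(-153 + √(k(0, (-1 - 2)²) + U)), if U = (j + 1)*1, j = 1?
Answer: -2295/23407 - 15*√2/23407 ≈ -0.098954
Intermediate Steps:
k(v, d) = v*(-3 + d) (k(v, d) = (-3 + d)*v = v*(-3 + d))
U = 2 (U = (1 + 1)*1 = 2*1 = 2)
15/(-153 + √(k(0, (-1 - 2)²) + U)) = 15/(-153 + √(0*(-3 + (-1 - 2)²) + 2)) = 15/(-153 + √(0*(-3 + (-3)²) + 2)) = 15/(-153 + √(0*(-3 + 9) + 2)) = 15/(-153 + √(0*6 + 2)) = 15/(-153 + √(0 + 2)) = 15/(-153 + √2)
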